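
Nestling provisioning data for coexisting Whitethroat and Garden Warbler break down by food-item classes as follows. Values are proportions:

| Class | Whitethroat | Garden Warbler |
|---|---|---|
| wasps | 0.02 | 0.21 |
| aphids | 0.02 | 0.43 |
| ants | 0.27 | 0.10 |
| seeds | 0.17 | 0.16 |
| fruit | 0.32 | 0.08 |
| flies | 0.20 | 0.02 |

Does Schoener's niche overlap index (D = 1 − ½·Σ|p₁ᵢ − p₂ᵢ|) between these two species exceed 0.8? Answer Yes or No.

No

Σ|p₁ᵢ − p₂ᵢ| = 0.19 + 0.41 + 0.17 + 0.01 + 0.24 + 0.18 = 1.20
D = 1 − ½ × 1.20 = 1 − 0.600 = 0.4000
D = 0.4000 < 0.8 → No.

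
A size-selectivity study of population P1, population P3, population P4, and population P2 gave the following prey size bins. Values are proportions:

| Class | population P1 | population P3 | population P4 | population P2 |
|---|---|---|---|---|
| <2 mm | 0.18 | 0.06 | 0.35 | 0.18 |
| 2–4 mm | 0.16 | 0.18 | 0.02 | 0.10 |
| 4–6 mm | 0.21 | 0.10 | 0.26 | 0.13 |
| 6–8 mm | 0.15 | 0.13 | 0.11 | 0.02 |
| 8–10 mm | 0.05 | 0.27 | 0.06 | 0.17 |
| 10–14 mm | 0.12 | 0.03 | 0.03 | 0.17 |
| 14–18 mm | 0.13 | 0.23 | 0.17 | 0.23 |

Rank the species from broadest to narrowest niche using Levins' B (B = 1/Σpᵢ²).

Σp_P1ᵢ² = 0.18² + 0.16² + 0.21² + 0.15² + 0.05² + 0.12² + 0.13² = 0.0324 + 0.0256 + 0.0441 + 0.0225 + 0.0025 + 0.0144 + 0.0169 = 0.1584
B_P1 = 1 / 0.1584 = 6.3131
Σp_P3ᵢ² = 0.06² + 0.18² + 0.10² + 0.13² + 0.27² + 0.03² + 0.23² = 0.0036 + 0.0324 + 0.0100 + 0.0169 + 0.0729 + 0.0009 + 0.0529 = 0.1896
B_P3 = 1 / 0.1896 = 5.2743
Σp_P4ᵢ² = 0.35² + 0.02² + 0.26² + 0.11² + 0.06² + 0.03² + 0.17² = 0.1225 + 0.0004 + 0.0676 + 0.0121 + 0.0036 + 0.0009 + 0.0289 = 0.2360
B_P4 = 1 / 0.2360 = 4.2373
Σp_P2ᵢ² = 0.18² + 0.10² + 0.13² + 0.02² + 0.17² + 0.17² + 0.23² = 0.0324 + 0.0100 + 0.0169 + 0.0004 + 0.0289 + 0.0289 + 0.0529 = 0.1704
B_P2 = 1 / 0.1704 = 5.8685
Ranking by B (broadest → narrowest): population P1 (6.31) > population P2 (5.87) > population P3 (5.27) > population P4 (4.24)

population P1 > population P2 > population P3 > population P4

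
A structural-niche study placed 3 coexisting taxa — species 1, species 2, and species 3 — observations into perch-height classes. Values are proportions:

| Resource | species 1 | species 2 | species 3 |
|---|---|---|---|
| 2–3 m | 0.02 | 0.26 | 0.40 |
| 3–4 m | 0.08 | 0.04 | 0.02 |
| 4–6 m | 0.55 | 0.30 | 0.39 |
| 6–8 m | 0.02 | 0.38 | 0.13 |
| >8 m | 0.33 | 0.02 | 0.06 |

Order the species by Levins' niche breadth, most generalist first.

species 2 > species 3 > species 1

Σp_1ᵢ² = 0.02² + 0.08² + 0.55² + 0.02² + 0.33² = 0.0004 + 0.0064 + 0.3025 + 0.0004 + 0.1089 = 0.4186
B_1 = 1 / 0.4186 = 2.3889
Σp_2ᵢ² = 0.26² + 0.04² + 0.30² + 0.38² + 0.02² = 0.0676 + 0.0016 + 0.0900 + 0.1444 + 0.0004 = 0.3040
B_2 = 1 / 0.3040 = 3.2895
Σp_3ᵢ² = 0.40² + 0.02² + 0.39² + 0.13² + 0.06² = 0.1600 + 0.0004 + 0.1521 + 0.0169 + 0.0036 = 0.3330
B_3 = 1 / 0.3330 = 3.0030
Ranking by B (broadest → narrowest): species 2 (3.29) > species 3 (3.00) > species 1 (2.39)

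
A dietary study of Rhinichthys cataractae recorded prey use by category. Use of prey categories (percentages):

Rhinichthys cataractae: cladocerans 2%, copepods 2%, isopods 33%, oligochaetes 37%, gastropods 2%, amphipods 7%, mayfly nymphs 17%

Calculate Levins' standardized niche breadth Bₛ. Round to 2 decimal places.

Convert percentages to proportions (divide by 100).
Σpᵢ² = 0.02² + 0.02² + 0.33² + 0.37² + 0.02² + 0.07² + 0.17² = 0.0004 + 0.0004 + 0.1089 + 0.1369 + 0.0004 + 0.0049 + 0.0289 = 0.2808
B = 1 / 0.2808 = 3.5613
Bₛ = (B − 1)/(n − 1) = (3.5613 − 1)/(7 − 1) = 2.5613/6 = 0.4269

0.43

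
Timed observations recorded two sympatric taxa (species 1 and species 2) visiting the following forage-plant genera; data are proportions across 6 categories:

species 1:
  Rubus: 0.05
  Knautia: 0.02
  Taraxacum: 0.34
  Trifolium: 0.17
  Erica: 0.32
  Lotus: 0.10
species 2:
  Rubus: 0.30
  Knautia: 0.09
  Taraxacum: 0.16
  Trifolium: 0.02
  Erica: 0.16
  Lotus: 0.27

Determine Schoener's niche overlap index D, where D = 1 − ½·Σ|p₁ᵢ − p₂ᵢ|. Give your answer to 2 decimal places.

0.51

Σ|p₁ᵢ − p₂ᵢ| = 0.25 + 0.07 + 0.18 + 0.15 + 0.16 + 0.17 = 0.98
D = 1 − ½ × 0.98 = 1 − 0.490 = 0.5100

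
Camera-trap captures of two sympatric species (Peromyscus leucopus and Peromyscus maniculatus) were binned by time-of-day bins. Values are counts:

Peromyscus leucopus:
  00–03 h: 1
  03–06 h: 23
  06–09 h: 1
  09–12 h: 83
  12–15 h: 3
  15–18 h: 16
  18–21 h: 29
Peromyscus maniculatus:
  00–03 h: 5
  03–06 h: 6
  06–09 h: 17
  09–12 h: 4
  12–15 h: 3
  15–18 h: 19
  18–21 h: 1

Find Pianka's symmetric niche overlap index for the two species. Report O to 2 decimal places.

Proportions for Peromyscus leucopus (n=156): 1/156=0.0064, 23/156=0.1474, 1/156=0.0064, 83/156=0.5321, 3/156=0.0192, 16/156=0.1026, 29/156=0.1859
Proportions for Peromyscus maniculatus (n=55): 5/55=0.0909, 6/55=0.1091, 17/55=0.3091, 4/55=0.0727, 3/55=0.0545, 19/55=0.3455, 1/55=0.0182
Σ p₁ᵢp₂ᵢ = 0.000582 + 0.016081 + 0.001978 + 0.038684 + 0.001046 + 0.035448 + 0.003383 = 0.097202
Σp_1ᵢ² = 0.0064² + 0.1474² + 0.0064² + 0.5321² + 0.0192² + 0.1026² + 0.1859² = 0.000041 + 0.021727 + 0.000041 + 0.283130 + 0.000369 + 0.010527 + 0.034559 = 0.350394
Σp_2ᵢ² = 0.0909² + 0.1091² + 0.3091² + 0.0727² + 0.0545² + 0.3455² + 0.0182² = 0.008263 + 0.011903 + 0.095543 + 0.005285 + 0.002970 + 0.119370 + 0.000331 = 0.243665
O = 0.097202 / √(0.350394 × 0.243665) = 0.097202 / 0.2921964 = 0.3327

0.33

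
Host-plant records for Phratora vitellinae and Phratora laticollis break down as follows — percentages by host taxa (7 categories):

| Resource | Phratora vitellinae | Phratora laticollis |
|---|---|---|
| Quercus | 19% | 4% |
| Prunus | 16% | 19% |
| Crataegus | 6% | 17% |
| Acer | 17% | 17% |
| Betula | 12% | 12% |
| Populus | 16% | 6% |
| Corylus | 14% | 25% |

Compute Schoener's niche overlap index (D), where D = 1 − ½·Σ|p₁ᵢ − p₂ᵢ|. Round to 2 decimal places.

Convert percentages to proportions (divide by 100).
Σ|p₁ᵢ − p₂ᵢ| = 0.15 + 0.03 + 0.11 + 0.00 + 0.00 + 0.10 + 0.11 = 0.50
D = 1 − ½ × 0.50 = 1 − 0.250 = 0.7500

0.75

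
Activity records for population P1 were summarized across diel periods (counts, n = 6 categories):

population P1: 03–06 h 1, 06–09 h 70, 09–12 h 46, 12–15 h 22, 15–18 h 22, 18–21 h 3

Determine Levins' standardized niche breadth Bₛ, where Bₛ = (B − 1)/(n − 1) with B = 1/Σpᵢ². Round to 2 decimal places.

Proportions for population P1 (n=164): 1/164=0.0061, 70/164=0.4268, 46/164=0.2805, 22/164=0.1341, 22/164=0.1341, 3/164=0.0183
Σpᵢ² = 0.0061² + 0.4268² + 0.2805² + 0.1341² + 0.1341² + 0.0183² = 0.000037 + 0.182158 + 0.078680 + 0.017983 + 0.017983 + 0.000335 = 0.297176
B = 1 / 0.297176 = 3.3650
Bₛ = (B − 1)/(n − 1) = (3.3650 − 1)/(6 − 1) = 2.3650/5 = 0.4730

0.47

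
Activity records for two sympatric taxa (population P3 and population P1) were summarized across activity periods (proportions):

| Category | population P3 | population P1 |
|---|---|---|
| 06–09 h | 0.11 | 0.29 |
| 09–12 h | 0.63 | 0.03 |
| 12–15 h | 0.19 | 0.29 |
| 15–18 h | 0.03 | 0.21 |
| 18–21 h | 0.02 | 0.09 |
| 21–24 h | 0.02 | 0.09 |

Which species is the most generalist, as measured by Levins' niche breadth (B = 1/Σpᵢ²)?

population P1

Σp_P3ᵢ² = 0.11² + 0.63² + 0.19² + 0.03² + 0.02² + 0.02² = 0.0121 + 0.3969 + 0.0361 + 0.0009 + 0.0004 + 0.0004 = 0.4468
B_P3 = 1 / 0.4468 = 2.2381
Σp_P1ᵢ² = 0.29² + 0.03² + 0.29² + 0.21² + 0.09² + 0.09² = 0.0841 + 0.0009 + 0.0841 + 0.0441 + 0.0081 + 0.0081 = 0.2294
B_P1 = 1 / 0.2294 = 4.3592
Highest B → broadest niche (most generalist): population P1 (B = 4.36).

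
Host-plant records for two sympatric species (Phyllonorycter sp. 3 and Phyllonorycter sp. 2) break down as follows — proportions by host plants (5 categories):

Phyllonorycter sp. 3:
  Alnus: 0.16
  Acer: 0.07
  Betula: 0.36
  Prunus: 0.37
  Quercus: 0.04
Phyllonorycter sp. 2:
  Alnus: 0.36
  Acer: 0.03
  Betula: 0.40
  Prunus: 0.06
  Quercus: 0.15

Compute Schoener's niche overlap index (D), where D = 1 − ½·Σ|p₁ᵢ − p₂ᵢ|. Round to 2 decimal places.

Σ|p₁ᵢ − p₂ᵢ| = 0.20 + 0.04 + 0.04 + 0.31 + 0.11 = 0.70
D = 1 − ½ × 0.70 = 1 − 0.350 = 0.6500

0.65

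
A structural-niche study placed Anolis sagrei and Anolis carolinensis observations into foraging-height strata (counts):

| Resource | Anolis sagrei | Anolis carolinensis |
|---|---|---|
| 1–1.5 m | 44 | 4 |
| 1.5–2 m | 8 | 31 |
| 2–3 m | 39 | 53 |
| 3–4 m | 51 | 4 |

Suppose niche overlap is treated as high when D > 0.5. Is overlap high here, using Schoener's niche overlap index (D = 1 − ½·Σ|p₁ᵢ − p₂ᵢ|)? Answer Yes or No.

No

Proportions for Anolis sagrei (n=142): 44/142=0.3099, 8/142=0.0563, 39/142=0.2746, 51/142=0.3592
Proportions for Anolis carolinensis (n=92): 4/92=0.0435, 31/92=0.3370, 53/92=0.5761, 4/92=0.0435
Σ|p₁ᵢ − p₂ᵢ| = 0.2664 + 0.2807 + 0.3015 + 0.3157 = 1.1643
D = 1 − ½ × 1.1643 = 1 − 0.58215 = 0.41785
D = 0.41785 < 0.5 → No.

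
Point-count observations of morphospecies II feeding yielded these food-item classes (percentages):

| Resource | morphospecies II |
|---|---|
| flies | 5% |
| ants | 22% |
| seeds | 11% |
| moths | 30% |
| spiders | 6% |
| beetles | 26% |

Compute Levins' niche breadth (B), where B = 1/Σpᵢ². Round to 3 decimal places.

4.460

Convert percentages to proportions (divide by 100).
Σpᵢ² = 0.05² + 0.22² + 0.11² + 0.30² + 0.06² + 0.26² = 0.0025 + 0.0484 + 0.0121 + 0.0900 + 0.0036 + 0.0676 = 0.2242
B = 1 / 0.2242 = 4.46030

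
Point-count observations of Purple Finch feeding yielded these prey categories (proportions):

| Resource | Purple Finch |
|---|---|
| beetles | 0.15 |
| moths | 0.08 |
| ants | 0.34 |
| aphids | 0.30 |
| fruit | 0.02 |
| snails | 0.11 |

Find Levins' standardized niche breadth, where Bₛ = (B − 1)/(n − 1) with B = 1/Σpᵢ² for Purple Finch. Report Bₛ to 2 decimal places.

Σpᵢ² = 0.15² + 0.08² + 0.34² + 0.30² + 0.02² + 0.11² = 0.0225 + 0.0064 + 0.1156 + 0.0900 + 0.0004 + 0.0121 = 0.2470
B = 1 / 0.2470 = 4.0486
Bₛ = (B − 1)/(n − 1) = (4.0486 − 1)/(6 − 1) = 3.0486/5 = 0.6097

0.61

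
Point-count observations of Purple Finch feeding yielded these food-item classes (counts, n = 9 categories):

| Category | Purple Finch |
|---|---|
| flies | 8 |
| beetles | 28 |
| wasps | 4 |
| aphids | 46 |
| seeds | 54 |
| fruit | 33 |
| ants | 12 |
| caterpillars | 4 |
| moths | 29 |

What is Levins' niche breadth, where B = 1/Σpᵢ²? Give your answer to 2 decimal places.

5.95

Proportions for Purple Finch (n=218): 8/218=0.0367, 28/218=0.1284, 4/218=0.0183, 46/218=0.2110, 54/218=0.2477, 33/218=0.1514, 12/218=0.0550, 4/218=0.0183, 29/218=0.1330
Σpᵢ² = 0.0367² + 0.1284² + 0.0183² + 0.2110² + 0.2477² + 0.1514² + 0.0550² + 0.0183² + 0.1330² = 0.001347 + 0.016487 + 0.000335 + 0.044521 + 0.061355 + 0.022922 + 0.003025 + 0.000335 + 0.017689 = 0.168016
B = 1 / 0.168016 = 5.9518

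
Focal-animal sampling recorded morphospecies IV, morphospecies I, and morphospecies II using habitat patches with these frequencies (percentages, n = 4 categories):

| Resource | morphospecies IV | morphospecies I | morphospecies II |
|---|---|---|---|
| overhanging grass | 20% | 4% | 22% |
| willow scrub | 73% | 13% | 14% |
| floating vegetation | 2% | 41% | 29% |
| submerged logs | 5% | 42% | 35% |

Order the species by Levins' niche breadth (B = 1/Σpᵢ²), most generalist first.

Convert percentages to proportions (divide by 100).
Σp_IVᵢ² = 0.20² + 0.73² + 0.02² + 0.05² = 0.0400 + 0.5329 + 0.0004 + 0.0025 = 0.5758
B_IV = 1 / 0.5758 = 1.7367
Σp_Iᵢ² = 0.04² + 0.13² + 0.41² + 0.42² = 0.0016 + 0.0169 + 0.1681 + 0.1764 = 0.3630
B_I = 1 / 0.3630 = 2.7548
Σp_IIᵢ² = 0.22² + 0.14² + 0.29² + 0.35² = 0.0484 + 0.0196 + 0.0841 + 0.1225 = 0.2746
B_II = 1 / 0.2746 = 3.6417
Ranking by B (broadest → narrowest): morphospecies II (3.64) > morphospecies I (2.75) > morphospecies IV (1.74)

morphospecies II > morphospecies I > morphospecies IV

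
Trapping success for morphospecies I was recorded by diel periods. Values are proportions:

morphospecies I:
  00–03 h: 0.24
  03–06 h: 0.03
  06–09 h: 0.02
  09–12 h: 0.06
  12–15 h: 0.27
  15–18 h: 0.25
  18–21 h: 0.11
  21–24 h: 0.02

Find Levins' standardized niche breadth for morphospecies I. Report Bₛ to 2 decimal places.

0.54

Σpᵢ² = 0.24² + 0.03² + 0.02² + 0.06² + 0.27² + 0.25² + 0.11² + 0.02² = 0.0576 + 0.0009 + 0.0004 + 0.0036 + 0.0729 + 0.0625 + 0.0121 + 0.0004 = 0.2104
B = 1 / 0.2104 = 4.7529
Bₛ = (B − 1)/(n − 1) = (4.7529 − 1)/(8 − 1) = 3.7529/7 = 0.5361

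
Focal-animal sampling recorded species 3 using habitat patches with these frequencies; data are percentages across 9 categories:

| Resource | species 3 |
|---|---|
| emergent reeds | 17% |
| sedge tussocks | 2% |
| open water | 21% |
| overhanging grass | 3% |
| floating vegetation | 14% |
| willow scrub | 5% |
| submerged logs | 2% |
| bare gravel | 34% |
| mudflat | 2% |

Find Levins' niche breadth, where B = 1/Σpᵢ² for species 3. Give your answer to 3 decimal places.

4.699

Convert percentages to proportions (divide by 100).
Σpᵢ² = 0.17² + 0.02² + 0.21² + 0.03² + 0.14² + 0.05² + 0.02² + 0.34² + 0.02² = 0.0289 + 0.0004 + 0.0441 + 0.0009 + 0.0196 + 0.0025 + 0.0004 + 0.1156 + 0.0004 = 0.2128
B = 1 / 0.2128 = 4.69925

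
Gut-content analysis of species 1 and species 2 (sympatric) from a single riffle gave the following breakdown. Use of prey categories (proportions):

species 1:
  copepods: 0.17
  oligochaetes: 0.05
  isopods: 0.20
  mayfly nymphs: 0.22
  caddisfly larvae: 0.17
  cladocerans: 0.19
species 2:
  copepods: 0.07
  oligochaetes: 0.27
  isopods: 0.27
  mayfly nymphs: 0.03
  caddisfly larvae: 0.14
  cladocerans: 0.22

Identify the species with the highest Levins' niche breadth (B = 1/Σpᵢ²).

species 1

Σp_1ᵢ² = 0.17² + 0.05² + 0.20² + 0.22² + 0.17² + 0.19² = 0.0289 + 0.0025 + 0.0400 + 0.0484 + 0.0289 + 0.0361 = 0.1848
B_1 = 1 / 0.1848 = 5.4113
Σp_2ᵢ² = 0.07² + 0.27² + 0.27² + 0.03² + 0.14² + 0.22² = 0.0049 + 0.0729 + 0.0729 + 0.0009 + 0.0196 + 0.0484 = 0.2196
B_2 = 1 / 0.2196 = 4.5537
Highest B → broadest niche (most generalist): species 1 (B = 5.41).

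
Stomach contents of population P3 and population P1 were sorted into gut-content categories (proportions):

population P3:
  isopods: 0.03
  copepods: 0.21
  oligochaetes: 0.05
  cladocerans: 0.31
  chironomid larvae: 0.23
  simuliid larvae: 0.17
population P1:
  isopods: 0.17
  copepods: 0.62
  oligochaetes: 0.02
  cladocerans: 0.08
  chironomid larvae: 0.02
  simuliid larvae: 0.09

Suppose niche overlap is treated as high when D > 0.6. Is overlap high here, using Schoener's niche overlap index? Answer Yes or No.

No

Σ|p₁ᵢ − p₂ᵢ| = 0.14 + 0.41 + 0.03 + 0.23 + 0.21 + 0.08 = 1.10
D = 1 − ½ × 1.10 = 1 − 0.550 = 0.4500
D = 0.4500 < 0.6 → No.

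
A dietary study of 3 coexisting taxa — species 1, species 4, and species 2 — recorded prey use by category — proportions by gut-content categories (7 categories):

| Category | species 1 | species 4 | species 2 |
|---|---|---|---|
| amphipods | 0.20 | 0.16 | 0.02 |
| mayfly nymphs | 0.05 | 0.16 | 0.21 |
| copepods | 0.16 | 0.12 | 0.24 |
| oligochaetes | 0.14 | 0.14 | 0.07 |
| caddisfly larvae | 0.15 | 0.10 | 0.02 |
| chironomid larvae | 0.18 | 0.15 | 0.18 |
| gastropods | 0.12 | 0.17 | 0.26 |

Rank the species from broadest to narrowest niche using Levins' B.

species 4 > species 1 > species 2

Σp_1ᵢ² = 0.20² + 0.05² + 0.16² + 0.14² + 0.15² + 0.18² + 0.12² = 0.0400 + 0.0025 + 0.0256 + 0.0196 + 0.0225 + 0.0324 + 0.0144 = 0.1570
B_1 = 1 / 0.1570 = 6.3694
Σp_4ᵢ² = 0.16² + 0.16² + 0.12² + 0.14² + 0.10² + 0.15² + 0.17² = 0.0256 + 0.0256 + 0.0144 + 0.0196 + 0.0100 + 0.0225 + 0.0289 = 0.1466
B_4 = 1 / 0.1466 = 6.8213
Σp_2ᵢ² = 0.02² + 0.21² + 0.24² + 0.07² + 0.02² + 0.18² + 0.26² = 0.0004 + 0.0441 + 0.0576 + 0.0049 + 0.0004 + 0.0324 + 0.0676 = 0.2074
B_2 = 1 / 0.2074 = 4.8216
Ranking by B (broadest → narrowest): species 4 (6.82) > species 1 (6.37) > species 2 (4.82)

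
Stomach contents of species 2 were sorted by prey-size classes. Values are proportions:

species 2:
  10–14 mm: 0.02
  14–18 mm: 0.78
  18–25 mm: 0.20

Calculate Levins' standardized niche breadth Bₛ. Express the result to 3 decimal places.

0.271

Σpᵢ² = 0.02² + 0.78² + 0.20² = 0.0004 + 0.6084 + 0.0400 = 0.6488
B = 1 / 0.6488 = 1.54131
Bₛ = (B − 1)/(n − 1) = (1.54131 − 1)/(3 − 1) = 0.54131/2 = 0.27066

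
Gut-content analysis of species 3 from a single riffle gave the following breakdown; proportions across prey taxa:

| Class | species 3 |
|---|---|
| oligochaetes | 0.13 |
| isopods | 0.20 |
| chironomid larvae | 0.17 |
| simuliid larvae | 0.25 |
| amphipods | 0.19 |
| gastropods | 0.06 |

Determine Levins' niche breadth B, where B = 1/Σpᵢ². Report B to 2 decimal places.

5.32

Σpᵢ² = 0.13² + 0.20² + 0.17² + 0.25² + 0.19² + 0.06² = 0.0169 + 0.0400 + 0.0289 + 0.0625 + 0.0361 + 0.0036 = 0.1880
B = 1 / 0.1880 = 5.3191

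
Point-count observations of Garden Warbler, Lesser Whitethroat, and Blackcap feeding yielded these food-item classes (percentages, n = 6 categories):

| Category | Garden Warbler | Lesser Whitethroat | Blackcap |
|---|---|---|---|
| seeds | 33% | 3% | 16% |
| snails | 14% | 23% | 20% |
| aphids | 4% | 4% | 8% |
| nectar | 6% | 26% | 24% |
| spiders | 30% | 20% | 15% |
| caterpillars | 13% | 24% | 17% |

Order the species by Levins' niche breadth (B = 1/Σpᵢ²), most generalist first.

Convert percentages to proportions (divide by 100).
Σp_Warbᵢ² = 0.33² + 0.14² + 0.04² + 0.06² + 0.30² + 0.13² = 0.1089 + 0.0196 + 0.0016 + 0.0036 + 0.0900 + 0.0169 = 0.2406
B_Warb = 1 / 0.2406 = 4.1563
Σp_Whitᵢ² = 0.03² + 0.23² + 0.04² + 0.26² + 0.20² + 0.24² = 0.0009 + 0.0529 + 0.0016 + 0.0676 + 0.0400 + 0.0576 = 0.2206
B_Whit = 1 / 0.2206 = 4.5331
Σp_Blacᵢ² = 0.16² + 0.20² + 0.08² + 0.24² + 0.15² + 0.17² = 0.0256 + 0.0400 + 0.0064 + 0.0576 + 0.0225 + 0.0289 = 0.1810
B_Blac = 1 / 0.1810 = 5.5249
Ranking by B (broadest → narrowest): Blackcap (5.52) > Lesser Whitethroat (4.53) > Garden Warbler (4.16)

Blackcap > Lesser Whitethroat > Garden Warbler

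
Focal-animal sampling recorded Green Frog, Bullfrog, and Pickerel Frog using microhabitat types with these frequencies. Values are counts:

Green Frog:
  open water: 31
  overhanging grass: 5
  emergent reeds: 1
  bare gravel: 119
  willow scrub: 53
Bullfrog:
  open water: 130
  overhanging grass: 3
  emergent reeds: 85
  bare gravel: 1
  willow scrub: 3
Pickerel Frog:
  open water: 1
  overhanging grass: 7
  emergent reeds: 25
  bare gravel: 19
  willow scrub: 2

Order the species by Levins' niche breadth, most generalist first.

Proportions for Green Frog (n=209): 31/209=0.1483, 5/209=0.0239, 1/209=0.0048, 119/209=0.5694, 53/209=0.2536
Proportions for Bullfrog (n=222): 130/222=0.5856, 3/222=0.0135, 85/222=0.3829, 1/222=0.0045, 3/222=0.0135
Proportions for Pickerel Frog (n=54): 1/54=0.0185, 7/54=0.1296, 25/54=0.4630, 19/54=0.3519, 2/54=0.0370
Σp_Greeᵢ² = 0.1483² + 0.0239² + 0.0048² + 0.5694² + 0.2536² = 0.021993 + 0.000571 + 0.000023 + 0.324216 + 0.064313 = 0.411116
B_Gree = 1 / 0.411116 = 2.4324
Σp_Bullᵢ² = 0.5856² + 0.0135² + 0.3829² + 0.0045² + 0.0135² = 0.342927 + 0.000182 + 0.146612 + 0.000020 + 0.000182 = 0.489923
B_Bull = 1 / 0.489923 = 2.0411
Σp_Pickᵢ² = 0.0185² + 0.1296² + 0.4630² + 0.3519² + 0.0370² = 0.000342 + 0.016796 + 0.214369 + 0.123834 + 0.001369 = 0.356710
B_Pick = 1 / 0.356710 = 2.8034
Ranking by B (broadest → narrowest): Pickerel Frog (2.80) > Green Frog (2.43) > Bullfrog (2.04)

Pickerel Frog > Green Frog > Bullfrog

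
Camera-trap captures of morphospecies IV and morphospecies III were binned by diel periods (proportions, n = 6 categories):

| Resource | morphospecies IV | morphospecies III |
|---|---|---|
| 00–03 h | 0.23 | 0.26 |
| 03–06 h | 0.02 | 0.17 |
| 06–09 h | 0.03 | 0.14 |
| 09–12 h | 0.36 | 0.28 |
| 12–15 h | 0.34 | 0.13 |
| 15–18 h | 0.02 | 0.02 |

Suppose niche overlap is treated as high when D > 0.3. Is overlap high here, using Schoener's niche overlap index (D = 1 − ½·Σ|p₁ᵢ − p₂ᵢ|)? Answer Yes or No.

Σ|p₁ᵢ − p₂ᵢ| = 0.03 + 0.15 + 0.11 + 0.08 + 0.21 + 0.00 = 0.58
D = 1 − ½ × 0.58 = 1 − 0.290 = 0.7100
D = 0.7100 > 0.3 → Yes.

Yes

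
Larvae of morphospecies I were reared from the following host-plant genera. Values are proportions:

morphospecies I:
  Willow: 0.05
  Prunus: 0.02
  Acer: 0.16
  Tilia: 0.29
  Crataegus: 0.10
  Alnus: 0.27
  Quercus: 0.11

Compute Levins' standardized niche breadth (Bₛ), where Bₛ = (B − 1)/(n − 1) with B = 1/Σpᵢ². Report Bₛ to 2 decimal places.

0.64

Σpᵢ² = 0.05² + 0.02² + 0.16² + 0.29² + 0.10² + 0.27² + 0.11² = 0.0025 + 0.0004 + 0.0256 + 0.0841 + 0.0100 + 0.0729 + 0.0121 = 0.2076
B = 1 / 0.2076 = 4.8170
Bₛ = (B − 1)/(n − 1) = (4.8170 − 1)/(7 − 1) = 3.8170/6 = 0.6362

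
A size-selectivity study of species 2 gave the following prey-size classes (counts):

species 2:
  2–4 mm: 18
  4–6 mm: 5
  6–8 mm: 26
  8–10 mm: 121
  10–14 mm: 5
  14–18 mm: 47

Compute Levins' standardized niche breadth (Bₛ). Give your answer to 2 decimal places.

Proportions for species 2 (n=222): 18/222=0.0811, 5/222=0.0225, 26/222=0.1171, 121/222=0.5450, 5/222=0.0225, 47/222=0.2117
Σpᵢ² = 0.0811² + 0.0225² + 0.1171² + 0.5450² + 0.0225² + 0.2117² = 0.006577 + 0.000506 + 0.013712 + 0.297025 + 0.000506 + 0.044817 = 0.363143
B = 1 / 0.363143 = 2.7537
Bₛ = (B − 1)/(n − 1) = (2.7537 − 1)/(6 − 1) = 1.7537/5 = 0.3507

0.35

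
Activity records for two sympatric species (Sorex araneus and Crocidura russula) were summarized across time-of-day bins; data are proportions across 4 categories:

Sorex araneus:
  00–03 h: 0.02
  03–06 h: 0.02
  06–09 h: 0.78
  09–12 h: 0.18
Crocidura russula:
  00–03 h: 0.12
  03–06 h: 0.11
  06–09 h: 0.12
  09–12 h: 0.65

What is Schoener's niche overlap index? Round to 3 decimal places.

Σ|p₁ᵢ − p₂ᵢ| = 0.10 + 0.09 + 0.66 + 0.47 = 1.32
D = 1 − ½ × 1.32 = 1 − 0.660 = 0.34000

0.340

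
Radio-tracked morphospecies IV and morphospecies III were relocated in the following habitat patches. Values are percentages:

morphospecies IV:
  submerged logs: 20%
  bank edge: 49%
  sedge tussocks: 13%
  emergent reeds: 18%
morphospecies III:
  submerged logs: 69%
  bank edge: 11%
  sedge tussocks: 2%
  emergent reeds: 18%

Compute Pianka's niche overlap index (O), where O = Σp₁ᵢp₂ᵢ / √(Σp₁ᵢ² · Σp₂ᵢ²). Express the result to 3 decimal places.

0.548

Convert percentages to proportions (divide by 100).
Σ p₁ᵢp₂ᵢ = 0.1380 + 0.0539 + 0.0026 + 0.0324 = 0.2269
Σp_1ᵢ² = 0.20² + 0.49² + 0.13² + 0.18² = 0.0400 + 0.2401 + 0.0169 + 0.0324 = 0.3294
Σp_2ᵢ² = 0.69² + 0.11² + 0.02² + 0.18² = 0.4761 + 0.0121 + 0.0004 + 0.0324 = 0.5210
O = 0.2269 / √(0.3294 × 0.5210) = 0.2269 / 0.414267 = 0.54771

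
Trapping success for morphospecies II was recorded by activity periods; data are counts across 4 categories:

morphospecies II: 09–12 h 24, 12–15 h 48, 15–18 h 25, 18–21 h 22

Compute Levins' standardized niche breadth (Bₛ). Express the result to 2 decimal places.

0.85

Proportions for morphospecies II (n=119): 24/119=0.2017, 48/119=0.4034, 25/119=0.2101, 22/119=0.1849
Σpᵢ² = 0.2017² + 0.4034² + 0.2101² + 0.1849² = 0.040683 + 0.162732 + 0.044142 + 0.034188 = 0.281745
B = 1 / 0.281745 = 3.5493
Bₛ = (B − 1)/(n − 1) = (3.5493 − 1)/(4 − 1) = 2.5493/3 = 0.8498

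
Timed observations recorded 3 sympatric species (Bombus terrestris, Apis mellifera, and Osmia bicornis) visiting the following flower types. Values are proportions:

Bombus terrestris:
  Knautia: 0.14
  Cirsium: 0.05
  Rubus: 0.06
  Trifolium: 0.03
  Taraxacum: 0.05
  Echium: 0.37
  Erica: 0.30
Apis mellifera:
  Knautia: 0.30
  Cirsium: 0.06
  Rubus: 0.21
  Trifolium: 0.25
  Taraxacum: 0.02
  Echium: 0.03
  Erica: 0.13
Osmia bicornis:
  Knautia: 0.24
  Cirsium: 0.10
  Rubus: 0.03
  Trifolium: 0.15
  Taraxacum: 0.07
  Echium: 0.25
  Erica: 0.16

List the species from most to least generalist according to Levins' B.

Σp_terrᵢ² = 0.14² + 0.05² + 0.06² + 0.03² + 0.05² + 0.37² + 0.30² = 0.0196 + 0.0025 + 0.0036 + 0.0009 + 0.0025 + 0.1369 + 0.0900 = 0.2560
B_terr = 1 / 0.2560 = 3.9063
Σp_mellᵢ² = 0.30² + 0.06² + 0.21² + 0.25² + 0.02² + 0.03² + 0.13² = 0.0900 + 0.0036 + 0.0441 + 0.0625 + 0.0004 + 0.0009 + 0.0169 = 0.2184
B_mell = 1 / 0.2184 = 4.5788
Σp_bicoᵢ² = 0.24² + 0.10² + 0.03² + 0.15² + 0.07² + 0.25² + 0.16² = 0.0576 + 0.0100 + 0.0009 + 0.0225 + 0.0049 + 0.0625 + 0.0256 = 0.1840
B_bico = 1 / 0.1840 = 5.4348
Ranking by B (broadest → narrowest): Osmia bicornis (5.43) > Apis mellifera (4.58) > Bombus terrestris (3.91)

Osmia bicornis > Apis mellifera > Bombus terrestris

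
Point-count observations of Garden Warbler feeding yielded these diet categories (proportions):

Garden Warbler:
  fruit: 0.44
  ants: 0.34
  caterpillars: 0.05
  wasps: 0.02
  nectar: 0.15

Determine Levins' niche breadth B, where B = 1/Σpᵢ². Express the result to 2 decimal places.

Σpᵢ² = 0.44² + 0.34² + 0.05² + 0.02² + 0.15² = 0.1936 + 0.1156 + 0.0025 + 0.0004 + 0.0225 = 0.3346
B = 1 / 0.3346 = 2.9886

2.99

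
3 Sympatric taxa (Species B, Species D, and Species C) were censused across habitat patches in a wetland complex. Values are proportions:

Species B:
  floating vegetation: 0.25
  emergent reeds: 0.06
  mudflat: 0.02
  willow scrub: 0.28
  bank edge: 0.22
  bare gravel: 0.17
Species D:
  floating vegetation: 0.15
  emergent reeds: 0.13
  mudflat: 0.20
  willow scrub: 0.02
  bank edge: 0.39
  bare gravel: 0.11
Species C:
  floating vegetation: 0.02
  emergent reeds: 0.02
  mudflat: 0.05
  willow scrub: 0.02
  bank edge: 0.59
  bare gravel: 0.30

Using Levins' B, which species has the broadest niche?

Σp_Bᵢ² = 0.25² + 0.06² + 0.02² + 0.28² + 0.22² + 0.17² = 0.0625 + 0.0036 + 0.0004 + 0.0784 + 0.0484 + 0.0289 = 0.2222
B_B = 1 / 0.2222 = 4.5005
Σp_Dᵢ² = 0.15² + 0.13² + 0.20² + 0.02² + 0.39² + 0.11² = 0.0225 + 0.0169 + 0.0400 + 0.0004 + 0.1521 + 0.0121 = 0.2440
B_D = 1 / 0.2440 = 4.0984
Σp_Cᵢ² = 0.02² + 0.02² + 0.05² + 0.02² + 0.59² + 0.30² = 0.0004 + 0.0004 + 0.0025 + 0.0004 + 0.3481 + 0.0900 = 0.4418
B_C = 1 / 0.4418 = 2.2635
Highest B → broadest niche (most generalist): Species B (B = 4.50).

Species B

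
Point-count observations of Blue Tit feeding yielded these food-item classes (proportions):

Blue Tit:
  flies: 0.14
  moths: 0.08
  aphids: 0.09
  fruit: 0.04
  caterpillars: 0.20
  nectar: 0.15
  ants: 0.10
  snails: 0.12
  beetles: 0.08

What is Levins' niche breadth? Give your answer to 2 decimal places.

Σpᵢ² = 0.14² + 0.08² + 0.09² + 0.04² + 0.20² + 0.15² + 0.10² + 0.12² + 0.08² = 0.0196 + 0.0064 + 0.0081 + 0.0016 + 0.0400 + 0.0225 + 0.0100 + 0.0144 + 0.0064 = 0.1290
B = 1 / 0.1290 = 7.7519

7.75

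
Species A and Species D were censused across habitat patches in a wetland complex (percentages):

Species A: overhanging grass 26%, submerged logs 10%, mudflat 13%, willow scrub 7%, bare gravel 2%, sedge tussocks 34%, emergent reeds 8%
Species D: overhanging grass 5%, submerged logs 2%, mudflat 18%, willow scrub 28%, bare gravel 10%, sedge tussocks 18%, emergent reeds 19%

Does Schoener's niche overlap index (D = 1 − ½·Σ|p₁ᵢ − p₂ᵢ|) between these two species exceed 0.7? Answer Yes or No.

Convert percentages to proportions (divide by 100).
Σ|p₁ᵢ − p₂ᵢ| = 0.21 + 0.08 + 0.05 + 0.21 + 0.08 + 0.16 + 0.11 = 0.90
D = 1 − ½ × 0.90 = 1 − 0.450 = 0.5500
D = 0.5500 < 0.7 → No.

No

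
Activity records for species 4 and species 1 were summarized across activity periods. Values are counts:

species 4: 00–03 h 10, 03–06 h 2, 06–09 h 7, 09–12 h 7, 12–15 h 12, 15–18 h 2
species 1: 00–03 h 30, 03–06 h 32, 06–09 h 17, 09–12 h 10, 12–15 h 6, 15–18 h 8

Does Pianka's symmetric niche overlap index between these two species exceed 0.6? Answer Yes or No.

Yes

Proportions for species 4 (n=40): 10/40=0.2500, 2/40=0.0500, 7/40=0.1750, 7/40=0.1750, 12/40=0.3000, 2/40=0.0500
Proportions for species 1 (n=103): 30/103=0.2913, 32/103=0.3107, 17/103=0.1650, 10/103=0.0971, 6/103=0.0583, 8/103=0.0777
Σ p₁ᵢp₂ᵢ = 0.072825 + 0.015535 + 0.028875 + 0.016993 + 0.017490 + 0.003885 = 0.155603
Σp_1ᵢ² = 0.2500² + 0.0500² + 0.1750² + 0.1750² + 0.3000² + 0.0500² = 0.062500 + 0.002500 + 0.030625 + 0.030625 + 0.090000 + 0.002500 = 0.218750
Σp_2ᵢ² = 0.2913² + 0.3107² + 0.1650² + 0.0971² + 0.0583² + 0.0777² = 0.084856 + 0.096534 + 0.027225 + 0.009428 + 0.003399 + 0.006037 = 0.227479
O = 0.155603 / √(0.218750 × 0.227479) = 0.155603 / 0.2230718 = 0.6975
O = 0.6975 > 0.6 → Yes.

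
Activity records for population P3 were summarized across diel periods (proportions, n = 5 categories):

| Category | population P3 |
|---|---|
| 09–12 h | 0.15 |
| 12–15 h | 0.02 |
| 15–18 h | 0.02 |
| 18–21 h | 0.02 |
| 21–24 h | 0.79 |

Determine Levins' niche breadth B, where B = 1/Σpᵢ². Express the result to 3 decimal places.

1.544

Σpᵢ² = 0.15² + 0.02² + 0.02² + 0.02² + 0.79² = 0.0225 + 0.0004 + 0.0004 + 0.0004 + 0.6241 = 0.6478
B = 1 / 0.6478 = 1.54369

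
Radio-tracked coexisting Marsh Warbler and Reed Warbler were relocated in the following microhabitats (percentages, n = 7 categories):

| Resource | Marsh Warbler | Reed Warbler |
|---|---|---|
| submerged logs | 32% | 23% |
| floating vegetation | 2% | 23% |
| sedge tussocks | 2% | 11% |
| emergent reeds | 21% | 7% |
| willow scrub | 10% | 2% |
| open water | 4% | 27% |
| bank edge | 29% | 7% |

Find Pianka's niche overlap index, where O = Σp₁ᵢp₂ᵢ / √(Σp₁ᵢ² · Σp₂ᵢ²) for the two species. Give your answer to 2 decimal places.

0.58

Convert percentages to proportions (divide by 100).
Σ p₁ᵢp₂ᵢ = 0.0736 + 0.0046 + 0.0022 + 0.0147 + 0.0020 + 0.0108 + 0.0203 = 0.1282
Σp_1ᵢ² = 0.32² + 0.02² + 0.02² + 0.21² + 0.10² + 0.04² + 0.29² = 0.1024 + 0.0004 + 0.0004 + 0.0441 + 0.0100 + 0.0016 + 0.0841 = 0.2430
Σp_2ᵢ² = 0.23² + 0.23² + 0.11² + 0.07² + 0.02² + 0.27² + 0.07² = 0.0529 + 0.0529 + 0.0121 + 0.0049 + 0.0004 + 0.0729 + 0.0049 = 0.2010
O = 0.1282 / √(0.2430 × 0.2010) = 0.1282 / 0.22100 = 0.5801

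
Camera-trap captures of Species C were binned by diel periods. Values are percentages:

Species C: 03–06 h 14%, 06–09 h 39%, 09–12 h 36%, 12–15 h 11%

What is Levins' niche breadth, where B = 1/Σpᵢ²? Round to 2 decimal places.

3.19

Convert percentages to proportions (divide by 100).
Σpᵢ² = 0.14² + 0.39² + 0.36² + 0.11² = 0.0196 + 0.1521 + 0.1296 + 0.0121 = 0.3134
B = 1 / 0.3134 = 3.1908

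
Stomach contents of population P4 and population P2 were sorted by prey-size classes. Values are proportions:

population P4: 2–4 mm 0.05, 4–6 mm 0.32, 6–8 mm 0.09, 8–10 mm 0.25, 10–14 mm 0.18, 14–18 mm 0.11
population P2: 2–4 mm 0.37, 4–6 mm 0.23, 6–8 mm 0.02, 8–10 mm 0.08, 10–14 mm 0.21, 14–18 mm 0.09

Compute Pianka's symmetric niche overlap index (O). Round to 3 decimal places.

0.691

Σ p₁ᵢp₂ᵢ = 0.0185 + 0.0736 + 0.0018 + 0.0200 + 0.0378 + 0.0099 = 0.1616
Σp_1ᵢ² = 0.05² + 0.32² + 0.09² + 0.25² + 0.18² + 0.11² = 0.0025 + 0.1024 + 0.0081 + 0.0625 + 0.0324 + 0.0121 = 0.2200
Σp_2ᵢ² = 0.37² + 0.23² + 0.02² + 0.08² + 0.21² + 0.09² = 0.1369 + 0.0529 + 0.0004 + 0.0064 + 0.0441 + 0.0081 = 0.2488
O = 0.1616 / √(0.2200 × 0.2488) = 0.1616 / 0.233957 = 0.69073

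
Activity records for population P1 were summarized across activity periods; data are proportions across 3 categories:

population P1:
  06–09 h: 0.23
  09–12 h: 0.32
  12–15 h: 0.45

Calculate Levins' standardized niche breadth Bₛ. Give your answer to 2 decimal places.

0.90

Σpᵢ² = 0.23² + 0.32² + 0.45² = 0.0529 + 0.1024 + 0.2025 = 0.3578
B = 1 / 0.3578 = 2.7949
Bₛ = (B − 1)/(n − 1) = (2.7949 − 1)/(3 − 1) = 1.7949/2 = 0.8975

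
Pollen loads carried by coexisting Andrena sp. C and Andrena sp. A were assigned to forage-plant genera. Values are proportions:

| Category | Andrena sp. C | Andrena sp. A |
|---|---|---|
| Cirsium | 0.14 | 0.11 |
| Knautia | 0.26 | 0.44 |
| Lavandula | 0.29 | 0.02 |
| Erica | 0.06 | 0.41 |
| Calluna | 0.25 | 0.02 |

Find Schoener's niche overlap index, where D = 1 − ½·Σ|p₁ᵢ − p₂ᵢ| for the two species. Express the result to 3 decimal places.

0.470

Σ|p₁ᵢ − p₂ᵢ| = 0.03 + 0.18 + 0.27 + 0.35 + 0.23 = 1.06
D = 1 − ½ × 1.06 = 1 − 0.530 = 0.47000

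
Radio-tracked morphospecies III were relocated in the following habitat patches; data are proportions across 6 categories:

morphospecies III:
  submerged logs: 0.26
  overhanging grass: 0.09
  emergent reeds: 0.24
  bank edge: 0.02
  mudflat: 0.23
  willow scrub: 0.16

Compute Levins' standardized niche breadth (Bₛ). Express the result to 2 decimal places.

Σpᵢ² = 0.26² + 0.09² + 0.24² + 0.02² + 0.23² + 0.16² = 0.0676 + 0.0081 + 0.0576 + 0.0004 + 0.0529 + 0.0256 = 0.2122
B = 1 / 0.2122 = 4.7125
Bₛ = (B − 1)/(n − 1) = (4.7125 − 1)/(6 − 1) = 3.7125/5 = 0.7425

0.74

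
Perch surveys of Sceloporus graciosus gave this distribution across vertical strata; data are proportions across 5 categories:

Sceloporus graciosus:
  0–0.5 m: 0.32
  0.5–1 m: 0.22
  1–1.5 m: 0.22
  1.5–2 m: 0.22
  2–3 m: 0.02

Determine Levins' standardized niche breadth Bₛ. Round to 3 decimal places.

Σpᵢ² = 0.32² + 0.22² + 0.22² + 0.22² + 0.02² = 0.1024 + 0.0484 + 0.0484 + 0.0484 + 0.0004 = 0.2480
B = 1 / 0.2480 = 4.03226
Bₛ = (B − 1)/(n − 1) = (4.03226 − 1)/(5 − 1) = 3.03226/4 = 0.75807

0.758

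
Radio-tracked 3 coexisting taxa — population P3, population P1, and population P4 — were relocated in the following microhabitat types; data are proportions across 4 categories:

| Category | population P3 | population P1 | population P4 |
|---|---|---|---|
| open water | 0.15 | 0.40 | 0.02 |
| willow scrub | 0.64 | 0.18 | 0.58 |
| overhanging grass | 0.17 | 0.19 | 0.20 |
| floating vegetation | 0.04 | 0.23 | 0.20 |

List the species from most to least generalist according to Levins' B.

population P1 > population P4 > population P3

Σp_P3ᵢ² = 0.15² + 0.64² + 0.17² + 0.04² = 0.0225 + 0.4096 + 0.0289 + 0.0016 = 0.4626
B_P3 = 1 / 0.4626 = 2.1617
Σp_P1ᵢ² = 0.40² + 0.18² + 0.19² + 0.23² = 0.1600 + 0.0324 + 0.0361 + 0.0529 = 0.2814
B_P1 = 1 / 0.2814 = 3.5537
Σp_P4ᵢ² = 0.02² + 0.58² + 0.20² + 0.20² = 0.0004 + 0.3364 + 0.0400 + 0.0400 = 0.4168
B_P4 = 1 / 0.4168 = 2.3992
Ranking by B (broadest → narrowest): population P1 (3.55) > population P4 (2.40) > population P3 (2.16)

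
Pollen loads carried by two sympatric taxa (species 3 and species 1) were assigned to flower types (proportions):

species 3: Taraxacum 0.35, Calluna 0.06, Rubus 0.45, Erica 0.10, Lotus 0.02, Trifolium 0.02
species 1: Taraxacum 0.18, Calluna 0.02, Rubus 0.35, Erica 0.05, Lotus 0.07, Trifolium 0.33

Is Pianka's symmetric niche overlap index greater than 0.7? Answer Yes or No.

Yes

Σ p₁ᵢp₂ᵢ = 0.0630 + 0.0012 + 0.1575 + 0.0050 + 0.0014 + 0.0066 = 0.2347
Σp_1ᵢ² = 0.35² + 0.06² + 0.45² + 0.10² + 0.02² + 0.02² = 0.1225 + 0.0036 + 0.2025 + 0.0100 + 0.0004 + 0.0004 = 0.3394
Σp_2ᵢ² = 0.18² + 0.02² + 0.35² + 0.05² + 0.07² + 0.33² = 0.0324 + 0.0004 + 0.1225 + 0.0025 + 0.0049 + 0.1089 = 0.2716
O = 0.2347 / √(0.3394 × 0.2716) = 0.2347 / 0.30361 = 0.7730
O = 0.7730 > 0.7 → Yes.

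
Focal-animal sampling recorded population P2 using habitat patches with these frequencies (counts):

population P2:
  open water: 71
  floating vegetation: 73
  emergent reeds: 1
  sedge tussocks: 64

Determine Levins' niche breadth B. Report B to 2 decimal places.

Proportions for population P2 (n=209): 71/209=0.3397, 73/209=0.3493, 1/209=0.0048, 64/209=0.3062
Σpᵢ² = 0.3397² + 0.3493² + 0.0048² + 0.3062² = 0.115396 + 0.122010 + 0.000023 + 0.093758 = 0.331187
B = 1 / 0.331187 = 3.0194

3.02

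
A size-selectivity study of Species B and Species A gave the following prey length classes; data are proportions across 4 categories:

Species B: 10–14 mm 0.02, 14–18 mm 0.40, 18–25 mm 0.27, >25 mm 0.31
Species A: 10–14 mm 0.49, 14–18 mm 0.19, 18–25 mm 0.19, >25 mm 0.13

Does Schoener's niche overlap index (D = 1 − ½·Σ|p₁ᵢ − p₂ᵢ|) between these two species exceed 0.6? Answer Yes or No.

Σ|p₁ᵢ − p₂ᵢ| = 0.47 + 0.21 + 0.08 + 0.18 = 0.94
D = 1 − ½ × 0.94 = 1 − 0.470 = 0.5300
D = 0.5300 < 0.6 → No.

No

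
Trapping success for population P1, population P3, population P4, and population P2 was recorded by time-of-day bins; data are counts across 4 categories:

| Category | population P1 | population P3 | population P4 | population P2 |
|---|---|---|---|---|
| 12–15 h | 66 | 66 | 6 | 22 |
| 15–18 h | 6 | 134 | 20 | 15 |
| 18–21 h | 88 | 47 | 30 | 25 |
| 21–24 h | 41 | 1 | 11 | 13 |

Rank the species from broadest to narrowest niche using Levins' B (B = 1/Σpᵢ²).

Proportions for population P1 (n=201): 66/201=0.3284, 6/201=0.0299, 88/201=0.4378, 41/201=0.2040
Proportions for population P3 (n=248): 66/248=0.2661, 134/248=0.5403, 47/248=0.1895, 1/248=0.0040
Proportions for population P4 (n=67): 6/67=0.0896, 20/67=0.2985, 30/67=0.4478, 11/67=0.1642
Proportions for population P2 (n=75): 22/75=0.2933, 15/75=0.2000, 25/75=0.3333, 13/75=0.1733
Σp_P1ᵢ² = 0.3284² + 0.0299² + 0.4378² + 0.2040² = 0.107847 + 0.000894 + 0.191669 + 0.041616 = 0.342026
B_P1 = 1 / 0.342026 = 2.9238
Σp_P3ᵢ² = 0.2661² + 0.5403² + 0.1895² + 0.0040² = 0.070809 + 0.291924 + 0.035910 + 0.000016 = 0.398659
B_P3 = 1 / 0.398659 = 2.5084
Σp_P4ᵢ² = 0.0896² + 0.2985² + 0.4478² + 0.1642² = 0.008028 + 0.089102 + 0.200525 + 0.026962 = 0.324617
B_P4 = 1 / 0.324617 = 3.0806
Σp_P2ᵢ² = 0.2933² + 0.2000² + 0.3333² + 0.1733² = 0.086025 + 0.040000 + 0.111089 + 0.030033 = 0.267147
B_P2 = 1 / 0.267147 = 3.7433
Ranking by B (broadest → narrowest): population P2 (3.74) > population P4 (3.08) > population P1 (2.92) > population P3 (2.51)

population P2 > population P4 > population P1 > population P3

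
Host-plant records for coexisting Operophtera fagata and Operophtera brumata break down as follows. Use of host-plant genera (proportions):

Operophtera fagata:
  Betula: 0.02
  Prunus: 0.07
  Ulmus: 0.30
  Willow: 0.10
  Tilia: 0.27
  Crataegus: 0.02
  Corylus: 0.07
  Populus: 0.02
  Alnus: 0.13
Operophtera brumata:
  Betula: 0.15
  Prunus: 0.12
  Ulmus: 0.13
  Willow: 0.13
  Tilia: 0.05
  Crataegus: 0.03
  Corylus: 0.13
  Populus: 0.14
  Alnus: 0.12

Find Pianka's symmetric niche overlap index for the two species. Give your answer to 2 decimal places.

Σ p₁ᵢp₂ᵢ = 0.0030 + 0.0084 + 0.0390 + 0.0130 + 0.0135 + 0.0006 + 0.0091 + 0.0028 + 0.0156 = 0.1050
Σp_1ᵢ² = 0.02² + 0.07² + 0.30² + 0.10² + 0.27² + 0.02² + 0.07² + 0.02² + 0.13² = 0.0004 + 0.0049 + 0.0900 + 0.0100 + 0.0729 + 0.0004 + 0.0049 + 0.0004 + 0.0169 = 0.2008
Σp_2ᵢ² = 0.15² + 0.12² + 0.13² + 0.13² + 0.05² + 0.03² + 0.13² + 0.14² + 0.12² = 0.0225 + 0.0144 + 0.0169 + 0.0169 + 0.0025 + 0.0009 + 0.0169 + 0.0196 + 0.0144 = 0.1250
O = 0.1050 / √(0.2008 × 0.1250) = 0.1050 / 0.15843 = 0.6628

0.66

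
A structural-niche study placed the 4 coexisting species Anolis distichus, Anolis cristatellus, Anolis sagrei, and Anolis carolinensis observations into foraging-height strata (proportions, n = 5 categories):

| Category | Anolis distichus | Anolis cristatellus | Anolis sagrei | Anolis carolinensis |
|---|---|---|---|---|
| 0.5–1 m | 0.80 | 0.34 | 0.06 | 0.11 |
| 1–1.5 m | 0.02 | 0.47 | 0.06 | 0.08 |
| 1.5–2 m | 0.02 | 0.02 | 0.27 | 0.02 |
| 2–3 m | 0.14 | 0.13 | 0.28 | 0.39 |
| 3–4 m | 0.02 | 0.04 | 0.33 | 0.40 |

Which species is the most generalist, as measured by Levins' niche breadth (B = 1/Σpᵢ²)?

Σp_distᵢ² = 0.80² + 0.02² + 0.02² + 0.14² + 0.02² = 0.6400 + 0.0004 + 0.0004 + 0.0196 + 0.0004 = 0.6608
B_dist = 1 / 0.6608 = 1.5133
Σp_crisᵢ² = 0.34² + 0.47² + 0.02² + 0.13² + 0.04² = 0.1156 + 0.2209 + 0.0004 + 0.0169 + 0.0016 = 0.3554
B_cris = 1 / 0.3554 = 2.8137
Σp_sagrᵢ² = 0.06² + 0.06² + 0.27² + 0.28² + 0.33² = 0.0036 + 0.0036 + 0.0729 + 0.0784 + 0.1089 = 0.2674
B_sagr = 1 / 0.2674 = 3.7397
Σp_caroᵢ² = 0.11² + 0.08² + 0.02² + 0.39² + 0.40² = 0.0121 + 0.0064 + 0.0004 + 0.1521 + 0.1600 = 0.3310
B_caro = 1 / 0.3310 = 3.0211
Highest B → broadest niche (most generalist): Anolis sagrei (B = 3.74).

Anolis sagrei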